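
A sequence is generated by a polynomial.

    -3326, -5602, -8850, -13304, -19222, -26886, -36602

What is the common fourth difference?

First differences: -2276, -3248, -4454, -5918, -7664, -9716
Second differences: -972, -1206, -1464, -1746, -2052
Third differences: -234, -258, -282, -306
Fourth differences: -24, -24, -24

-24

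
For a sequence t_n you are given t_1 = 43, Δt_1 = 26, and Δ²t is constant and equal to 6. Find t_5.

183

Build the table forward from the leading diagonal:
Second differences: 6, 6, 6, 6, 6
First differences: 26, 32, 38, 44, 50
t: 43, 69, 101, 139, 183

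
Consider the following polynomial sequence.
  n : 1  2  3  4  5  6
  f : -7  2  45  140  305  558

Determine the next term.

D1: 9 , 43 , 95 , 165 , 253
D2: 34 , 52 , 70 , 88
D3: 18 , 18 , 18
Constant third difference = 18, so extend:
88 + 18 = 106;  253 + 106 = 359;  558 + 359 = 917

917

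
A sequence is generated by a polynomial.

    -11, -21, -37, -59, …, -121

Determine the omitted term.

-87

Using the first 4 terms:
Δ: -10  -16  -22
Δ²: -6  -6
Constant second difference = -6.
Extend forward: -22 − 6 = -28;  -59 − 28 = -87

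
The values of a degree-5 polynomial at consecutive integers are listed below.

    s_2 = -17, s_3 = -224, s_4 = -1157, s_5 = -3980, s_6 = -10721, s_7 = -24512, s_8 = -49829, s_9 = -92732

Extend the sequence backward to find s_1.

4

First differences: -207, -933, -2823, -6741, -13791, -25317, -42903
Second differences: -726, -1890, -3918, -7050, -11526, -17586
Third differences: -1164, -2028, -3132, -4476, -6060
Fourth differences: -864, -1104, -1344, -1584
Fifth differences: -240, -240, -240
The fifth differences are constant at -240.
Work back: -864 + 240 = -624;  -1164 + 624 = -540;  -726 + 540 = -186;  -207 + 186 = -21;  -17 + 21 = 4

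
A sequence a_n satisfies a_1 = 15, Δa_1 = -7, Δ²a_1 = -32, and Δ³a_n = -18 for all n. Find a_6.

-520

Build the table forward from the leading diagonal:
D3: -18  -18  -18  -18  -18  -18
D2: -32  -50  -68  -86  -104  -122
D1: -7  -39  -89  -157  -243  -347
a: 15  8  -31  -120  -277  -520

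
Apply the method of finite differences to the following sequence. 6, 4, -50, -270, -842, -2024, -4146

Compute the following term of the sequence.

-7610

Δ: -2 , -54 , -220 , -572 , -1182 , -2122
Δ²: -52 , -166 , -352 , -610 , -940
Δ³: -114 , -186 , -258 , -330
Δ⁴: -72 , -72 , -72
Constant fourth difference = -72, so extend:
-330 − 72 = -402;  -940 − 402 = -1342;  -2122 − 1342 = -3464;  -4146 − 3464 = -7610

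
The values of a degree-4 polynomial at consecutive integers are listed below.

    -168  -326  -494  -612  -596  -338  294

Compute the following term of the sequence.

1456

First differences: -158 , -168 , -118 , 16 , 258 , 632
Second differences: -10 , 50 , 134 , 242 , 374
Third differences: 60 , 84 , 108 , 132
Fourth differences: 24 , 24 , 24
The fourth differences are constant (24).
132 + 24 = 156;  374 + 156 = 530;  632 + 530 = 1162;  294 + 1162 = 1456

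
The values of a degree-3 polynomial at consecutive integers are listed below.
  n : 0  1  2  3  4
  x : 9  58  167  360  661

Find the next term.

1094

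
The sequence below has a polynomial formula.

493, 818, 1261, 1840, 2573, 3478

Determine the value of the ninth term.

First differences: 325 , 443 , 579 , 733 , 905
Second differences: 118 , 136 , 154 , 172
Third differences: 18 , 18 , 18
Constant third difference = 18, so extend:
172 + 18 = 190;  905 + 190 = 1095;  3478 + 1095 = 4573
190 + 18 = 208;  1095 + 208 = 1303;  4573 + 1303 = 5876
208 + 18 = 226;  1303 + 226 = 1529;  5876 + 1529 = 7405

7405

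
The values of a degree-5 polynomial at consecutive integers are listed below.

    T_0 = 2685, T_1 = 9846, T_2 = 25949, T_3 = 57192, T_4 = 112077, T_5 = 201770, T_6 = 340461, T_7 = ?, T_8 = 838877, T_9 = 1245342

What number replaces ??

545724

Using the first 7 terms:
Δ: 7161  16103  31243  54885  89693  138691
Δ²: 8942  15140  23642  34808  48998
Δ³: 6198  8502  11166  14190
Δ⁴: 2304  2664  3024
Δ⁵: 360  360
Constant fifth difference = 360.
Extend forward: 3024 + 360 = 3384;  14190 + 3384 = 17574;  48998 + 17574 = 66572;  138691 + 66572 = 205263;  340461 + 205263 = 545724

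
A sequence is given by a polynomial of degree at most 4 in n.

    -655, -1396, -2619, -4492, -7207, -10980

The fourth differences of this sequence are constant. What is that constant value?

-24

Δ: -741, -1223, -1873, -2715, -3773
Δ²: -482, -650, -842, -1058
Δ³: -168, -192, -216
Δ⁴: -24, -24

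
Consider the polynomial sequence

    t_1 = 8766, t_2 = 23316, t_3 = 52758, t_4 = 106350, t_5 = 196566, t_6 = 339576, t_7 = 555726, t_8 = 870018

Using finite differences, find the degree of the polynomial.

5

First differences: 14550, 29442, 53592, 90216, 143010, 216150, 314292
Second differences: 14892, 24150, 36624, 52794, 73140, 98142
Third differences: 9258, 12474, 16170, 20346, 25002
Fourth differences: 3216, 3696, 4176, 4656
Fifth differences: 480, 480, 480
The fifth differences are constant, so the polynomial has degree 5.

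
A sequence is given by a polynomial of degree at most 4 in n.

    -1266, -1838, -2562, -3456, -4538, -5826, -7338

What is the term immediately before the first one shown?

Δ: -572, -724, -894, -1082, -1288, -1512
Δ²: -152, -170, -188, -206, -224
Δ³: -18, -18, -18, -18
The third differences are constant at -18.
Work back: -152 + 18 = -134;  -572 + 134 = -438;  -1266 + 438 = -828

-828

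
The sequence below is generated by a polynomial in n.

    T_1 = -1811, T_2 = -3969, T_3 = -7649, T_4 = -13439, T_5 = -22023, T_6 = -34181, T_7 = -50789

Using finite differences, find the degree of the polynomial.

4

D1: -2158, -3680, -5790, -8584, -12158, -16608
D2: -1522, -2110, -2794, -3574, -4450
D3: -588, -684, -780, -876
D4: -96, -96, -96
The fourth differences are constant, so the polynomial has degree 4.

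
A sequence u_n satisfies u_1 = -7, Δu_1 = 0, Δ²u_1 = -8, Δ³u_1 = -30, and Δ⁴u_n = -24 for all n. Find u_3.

-15

Build the table forward from the leading diagonal:
Fourth differences: -24  -24  -24
Third differences: -30  -54  -78
Second differences: -8  -38  -92
First differences: 0  -8  -46
u: -7  -7  -15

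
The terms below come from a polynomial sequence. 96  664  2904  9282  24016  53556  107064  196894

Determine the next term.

D1: 568, 2240, 6378, 14734, 29540, 53508, 89830
D2: 1672, 4138, 8356, 14806, 23968, 36322
D3: 2466, 4218, 6450, 9162, 12354
D4: 1752, 2232, 2712, 3192
D5: 480, 480, 480
Constant fifth difference = 480, so extend:
3192 + 480 = 3672;  12354 + 3672 = 16026;  36322 + 16026 = 52348;  89830 + 52348 = 142178;  196894 + 142178 = 339072

339072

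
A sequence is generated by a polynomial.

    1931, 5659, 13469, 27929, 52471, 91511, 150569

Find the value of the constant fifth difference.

120

First differences: 3728, 7810, 14460, 24542, 39040, 59058
Second differences: 4082, 6650, 10082, 14498, 20018
Third differences: 2568, 3432, 4416, 5520
Fourth differences: 864, 984, 1104
Fifth differences: 120, 120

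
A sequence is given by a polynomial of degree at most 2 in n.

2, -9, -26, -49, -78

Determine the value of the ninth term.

Δ: -11  -17  -23  -29
Δ²: -6  -6  -6
Second differences constant at -6.
-29 − 6 = -35;  -78 − 35 = -113
-35 − 6 = -41;  -113 − 41 = -154
-41 − 6 = -47;  -154 − 47 = -201
-47 − 6 = -53;  -201 − 53 = -254

-254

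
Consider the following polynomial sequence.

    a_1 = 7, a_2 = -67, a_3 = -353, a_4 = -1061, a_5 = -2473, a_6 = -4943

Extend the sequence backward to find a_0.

-74, -286, -708, -1412, -2470
-212, -422, -704, -1058
-210, -282, -354
-72, -72
The fourth differences are constant at -72.
Work back: -210 + 72 = -138;  -212 + 138 = -74;  -74 + 74 = 0;  7 + 0 = 7

7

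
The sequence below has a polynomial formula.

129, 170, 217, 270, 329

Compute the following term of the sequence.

First differences: 41, 47, 53, 59
Second differences: 6, 6, 6
Second differences constant at 6.
59 + 6 = 65;  329 + 65 = 394

394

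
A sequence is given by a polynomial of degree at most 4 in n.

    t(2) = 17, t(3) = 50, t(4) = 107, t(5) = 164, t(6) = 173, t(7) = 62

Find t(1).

8

First differences: 33, 57, 57, 9, -111
Second differences: 24, 0, -48, -120
Third differences: -24, -48, -72
Fourth differences: -24, -24
The fourth differences are constant at -24.
Work back: -24 + 24 = 0;  24 + 0 = 24;  33 − 24 = 9;  17 − 9 = 8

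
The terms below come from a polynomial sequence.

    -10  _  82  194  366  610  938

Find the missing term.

18

Using the last 5 terms:
D1: 112  172  244  328
D2: 60  72  84
D3: 12  12
Constant third difference = 12.
Extend backward: 60 − 12 = 48;  112 − 48 = 64;  82 − 64 = 18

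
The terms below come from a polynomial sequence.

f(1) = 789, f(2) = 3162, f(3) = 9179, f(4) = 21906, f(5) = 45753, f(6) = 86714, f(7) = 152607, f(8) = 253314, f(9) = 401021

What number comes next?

610458

First differences: 2373 , 6017 , 12727 , 23847 , 40961 , 65893 , 100707 , 147707
Second differences: 3644 , 6710 , 11120 , 17114 , 24932 , 34814 , 47000
Third differences: 3066 , 4410 , 5994 , 7818 , 9882 , 12186
Fourth differences: 1344 , 1584 , 1824 , 2064 , 2304
Fifth differences: 240 , 240 , 240 , 240
Constant fifth difference = 240, so extend:
2304 + 240 = 2544;  12186 + 2544 = 14730;  47000 + 14730 = 61730;  147707 + 61730 = 209437;  401021 + 209437 = 610458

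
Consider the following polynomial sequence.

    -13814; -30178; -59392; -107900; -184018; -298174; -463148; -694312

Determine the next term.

-1009870

-16364 , -29214 , -48508 , -76118 , -114156 , -164974 , -231164
-12850 , -19294 , -27610 , -38038 , -50818 , -66190
-6444 , -8316 , -10428 , -12780 , -15372
-1872 , -2112 , -2352 , -2592
-240 , -240 , -240
Constant fifth difference = -240, so extend:
-2592 − 240 = -2832;  -15372 − 2832 = -18204;  -66190 − 18204 = -84394;  -231164 − 84394 = -315558;  -694312 − 315558 = -1009870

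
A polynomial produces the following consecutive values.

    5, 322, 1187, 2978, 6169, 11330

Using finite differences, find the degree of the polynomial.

317, 865, 1791, 3191, 5161
548, 926, 1400, 1970
378, 474, 570
96, 96
The fourth differences are constant, so the polynomial has degree 4.

4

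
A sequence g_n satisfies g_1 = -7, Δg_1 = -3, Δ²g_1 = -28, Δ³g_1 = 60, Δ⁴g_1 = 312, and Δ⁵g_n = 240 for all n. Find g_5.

365

Build the table forward from the leading diagonal:
D5: 240  240  240  240  240
D4: 312  552  792  1032  1272
D3: 60  372  924  1716  2748
D2: -28  32  404  1328  3044
D1: -3  -31  1  405  1733
g: -7  -10  -41  -40  365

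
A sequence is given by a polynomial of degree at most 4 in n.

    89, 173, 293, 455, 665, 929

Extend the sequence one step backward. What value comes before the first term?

Δ: 84  120  162  210  264
Δ²: 36  42  48  54
Δ³: 6  6  6
The third differences are constant at 6.
Work back: 36 − 6 = 30;  84 − 30 = 54;  89 − 54 = 35

35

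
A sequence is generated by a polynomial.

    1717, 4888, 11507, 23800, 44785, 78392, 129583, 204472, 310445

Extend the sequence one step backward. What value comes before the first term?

440

D1: 3171  6619  12293  20985  33607  51191  74889  105973
D2: 3448  5674  8692  12622  17584  23698  31084
D3: 2226  3018  3930  4962  6114  7386
D4: 792  912  1032  1152  1272
D5: 120  120  120  120
The fifth differences are constant at 120.
Work back: 792 − 120 = 672;  2226 − 672 = 1554;  3448 − 1554 = 1894;  3171 − 1894 = 1277;  1717 − 1277 = 440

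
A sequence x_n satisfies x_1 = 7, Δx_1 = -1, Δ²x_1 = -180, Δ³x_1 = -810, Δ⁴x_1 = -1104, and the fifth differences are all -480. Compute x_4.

-1346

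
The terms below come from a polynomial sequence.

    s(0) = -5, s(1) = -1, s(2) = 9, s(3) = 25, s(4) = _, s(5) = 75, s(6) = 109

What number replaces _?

47

Using the first 4 terms:
4, 10, 16
6, 6
Constant second difference = 6.
Extend forward: 16 + 6 = 22;  25 + 22 = 47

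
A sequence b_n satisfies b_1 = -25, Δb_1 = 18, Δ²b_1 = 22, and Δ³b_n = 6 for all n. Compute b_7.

533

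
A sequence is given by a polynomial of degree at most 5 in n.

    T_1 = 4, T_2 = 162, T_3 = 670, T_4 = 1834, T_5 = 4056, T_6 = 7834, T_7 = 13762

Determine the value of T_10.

Δ: 158, 508, 1164, 2222, 3778, 5928
Δ²: 350, 656, 1058, 1556, 2150
Δ³: 306, 402, 498, 594
Δ⁴: 96, 96, 96
The fourth differences are constant (96).
594 + 96 = 690;  2150 + 690 = 2840;  5928 + 2840 = 8768;  13762 + 8768 = 22530
690 + 96 = 786;  2840 + 786 = 3626;  8768 + 3626 = 12394;  22530 + 12394 = 34924
786 + 96 = 882;  3626 + 882 = 4508;  12394 + 4508 = 16902;  34924 + 16902 = 51826

51826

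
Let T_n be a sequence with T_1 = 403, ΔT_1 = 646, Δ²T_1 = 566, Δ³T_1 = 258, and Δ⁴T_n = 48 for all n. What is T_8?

27521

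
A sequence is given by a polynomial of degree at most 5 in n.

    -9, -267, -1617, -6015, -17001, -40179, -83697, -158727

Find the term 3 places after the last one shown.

D1: -258  -1350  -4398  -10986  -23178  -43518  -75030
D2: -1092  -3048  -6588  -12192  -20340  -31512
D3: -1956  -3540  -5604  -8148  -11172
D4: -1584  -2064  -2544  -3024
D5: -480  -480  -480
Constant fifth difference = -480, so extend:
-3024 − 480 = -3504;  -11172 − 3504 = -14676;  -31512 − 14676 = -46188;  -75030 − 46188 = -121218;  -158727 − 121218 = -279945
-3504 − 480 = -3984;  -14676 − 3984 = -18660;  -46188 − 18660 = -64848;  -121218 − 64848 = -186066;  -279945 − 186066 = -466011
-3984 − 480 = -4464;  -18660 − 4464 = -23124;  -64848 − 23124 = -87972;  -186066 − 87972 = -274038;  -466011 − 274038 = -740049

-740049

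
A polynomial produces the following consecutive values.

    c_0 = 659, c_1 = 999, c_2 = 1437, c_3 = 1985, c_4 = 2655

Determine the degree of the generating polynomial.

Δ: 340, 438, 548, 670
Δ²: 98, 110, 122
Δ³: 12, 12
The third differences are constant, so the polynomial has degree 3.

3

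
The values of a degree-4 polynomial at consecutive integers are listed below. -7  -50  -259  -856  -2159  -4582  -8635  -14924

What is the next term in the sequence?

-24151

Δ: -43  -209  -597  -1303  -2423  -4053  -6289
Δ²: -166  -388  -706  -1120  -1630  -2236
Δ³: -222  -318  -414  -510  -606
Δ⁴: -96  -96  -96  -96
Constant fourth difference = -96, so extend:
-606 − 96 = -702;  -2236 − 702 = -2938;  -6289 − 2938 = -9227;  -14924 − 9227 = -24151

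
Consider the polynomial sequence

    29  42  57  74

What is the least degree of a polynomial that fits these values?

D1: 13, 15, 17
D2: 2, 2
The second differences are constant, so the polynomial has degree 2.

2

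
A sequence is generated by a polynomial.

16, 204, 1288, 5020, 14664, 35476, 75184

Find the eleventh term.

Δ: 188 , 1084 , 3732 , 9644 , 20812 , 39708
Δ²: 896 , 2648 , 5912 , 11168 , 18896
Δ³: 1752 , 3264 , 5256 , 7728
Δ⁴: 1512 , 1992 , 2472
Δ⁵: 480 , 480
The fifth differences are constant (480).
2472 + 480 = 2952;  7728 + 2952 = 10680;  18896 + 10680 = 29576;  39708 + 29576 = 69284;  75184 + 69284 = 144468
2952 + 480 = 3432;  10680 + 3432 = 14112;  29576 + 14112 = 43688;  69284 + 43688 = 112972;  144468 + 112972 = 257440
3432 + 480 = 3912;  14112 + 3912 = 18024;  43688 + 18024 = 61712;  112972 + 61712 = 174684;  257440 + 174684 = 432124
3912 + 480 = 4392;  18024 + 4392 = 22416;  61712 + 22416 = 84128;  174684 + 84128 = 258812;  432124 + 258812 = 690936

690936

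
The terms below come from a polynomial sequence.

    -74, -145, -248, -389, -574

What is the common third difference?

Δ: -71, -103, -141, -185
Δ²: -32, -38, -44
Δ³: -6, -6

-6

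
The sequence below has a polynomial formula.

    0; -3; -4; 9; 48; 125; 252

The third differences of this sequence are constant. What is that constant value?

Δ: -3, -1, 13, 39, 77, 127
Δ²: 2, 14, 26, 38, 50
Δ³: 12, 12, 12, 12

12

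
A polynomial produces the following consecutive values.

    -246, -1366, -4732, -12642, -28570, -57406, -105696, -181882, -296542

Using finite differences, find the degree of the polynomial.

Δ: -1120, -3366, -7910, -15928, -28836, -48290, -76186, -114660
Δ²: -2246, -4544, -8018, -12908, -19454, -27896, -38474
Δ³: -2298, -3474, -4890, -6546, -8442, -10578
Δ⁴: -1176, -1416, -1656, -1896, -2136
Δ⁵: -240, -240, -240, -240
The fifth differences are constant, so the polynomial has degree 5.

5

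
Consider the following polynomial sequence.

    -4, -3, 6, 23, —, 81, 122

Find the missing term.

48

Using the first 4 terms:
First differences: 1  9  17
Second differences: 8  8
Constant second difference = 8.
Extend forward: 17 + 8 = 25;  23 + 25 = 48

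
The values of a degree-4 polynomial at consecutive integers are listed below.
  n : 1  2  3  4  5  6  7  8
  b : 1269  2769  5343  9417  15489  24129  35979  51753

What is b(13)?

Δ: 1500 , 2574 , 4074 , 6072 , 8640 , 11850 , 15774
Δ²: 1074 , 1500 , 1998 , 2568 , 3210 , 3924
Δ³: 426 , 498 , 570 , 642 , 714
Δ⁴: 72 , 72 , 72 , 72
Constant fourth difference = 72, so extend:
714 + 72 = 786;  3924 + 786 = 4710;  15774 + 4710 = 20484;  51753 + 20484 = 72237
786 + 72 = 858;  4710 + 858 = 5568;  20484 + 5568 = 26052;  72237 + 26052 = 98289
858 + 72 = 930;  5568 + 930 = 6498;  26052 + 6498 = 32550;  98289 + 32550 = 130839
930 + 72 = 1002;  6498 + 1002 = 7500;  32550 + 7500 = 40050;  130839 + 40050 = 170889
1002 + 72 = 1074;  7500 + 1074 = 8574;  40050 + 8574 = 48624;  170889 + 48624 = 219513

219513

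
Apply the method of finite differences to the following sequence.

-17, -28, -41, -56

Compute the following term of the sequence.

First differences: -11 , -13 , -15
Second differences: -2 , -2
Constant second difference = -2, so extend:
-15 − 2 = -17;  -56 − 17 = -73

-73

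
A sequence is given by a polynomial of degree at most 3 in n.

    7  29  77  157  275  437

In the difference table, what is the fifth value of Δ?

162

D1: 22, 48, 80, 118, 162
D2: 26, 32, 38, 44
D3: 6, 6, 6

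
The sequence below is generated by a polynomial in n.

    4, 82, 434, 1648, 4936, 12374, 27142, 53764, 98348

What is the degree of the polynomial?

78, 352, 1214, 3288, 7438, 14768, 26622, 44584
274, 862, 2074, 4150, 7330, 11854, 17962
588, 1212, 2076, 3180, 4524, 6108
624, 864, 1104, 1344, 1584
240, 240, 240, 240
The fifth differences are constant, so the polynomial has degree 5.

5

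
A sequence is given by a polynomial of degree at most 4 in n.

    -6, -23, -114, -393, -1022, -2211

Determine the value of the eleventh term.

-27266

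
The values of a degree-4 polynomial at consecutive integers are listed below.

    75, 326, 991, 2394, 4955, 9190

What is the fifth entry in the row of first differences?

4235

Δ: 251, 665, 1403, 2561, 4235
Δ²: 414, 738, 1158, 1674
Δ³: 324, 420, 516
Δ⁴: 96, 96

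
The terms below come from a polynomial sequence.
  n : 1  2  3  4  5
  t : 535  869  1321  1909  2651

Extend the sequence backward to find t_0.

301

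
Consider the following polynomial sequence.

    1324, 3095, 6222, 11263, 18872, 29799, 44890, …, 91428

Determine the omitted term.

65087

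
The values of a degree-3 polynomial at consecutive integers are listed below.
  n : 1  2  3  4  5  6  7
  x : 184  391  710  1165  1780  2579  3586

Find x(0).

65

207  319  455  615  799  1007
112  136  160  184  208
24  24  24  24
The third differences are constant at 24.
Work back: 112 − 24 = 88;  207 − 88 = 119;  184 − 119 = 65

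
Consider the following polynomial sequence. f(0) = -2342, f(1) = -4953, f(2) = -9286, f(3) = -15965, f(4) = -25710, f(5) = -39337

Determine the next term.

Δ: -2611, -4333, -6679, -9745, -13627
Δ²: -1722, -2346, -3066, -3882
Δ³: -624, -720, -816
Δ⁴: -96, -96
The fourth differences are constant (-96).
-816 − 96 = -912;  -3882 − 912 = -4794;  -13627 − 4794 = -18421;  -39337 − 18421 = -57758

-57758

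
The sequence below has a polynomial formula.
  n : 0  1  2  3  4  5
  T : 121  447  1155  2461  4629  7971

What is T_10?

56571

First differences: 326  708  1306  2168  3342
Second differences: 382  598  862  1174
Third differences: 216  264  312
Fourth differences: 48  48
Constant fourth difference = 48, so extend:
312 + 48 = 360;  1174 + 360 = 1534;  3342 + 1534 = 4876;  7971 + 4876 = 12847
360 + 48 = 408;  1534 + 408 = 1942;  4876 + 1942 = 6818;  12847 + 6818 = 19665
408 + 48 = 456;  1942 + 456 = 2398;  6818 + 2398 = 9216;  19665 + 9216 = 28881
456 + 48 = 504;  2398 + 504 = 2902;  9216 + 2902 = 12118;  28881 + 12118 = 40999
504 + 48 = 552;  2902 + 552 = 3454;  12118 + 3454 = 15572;  40999 + 15572 = 56571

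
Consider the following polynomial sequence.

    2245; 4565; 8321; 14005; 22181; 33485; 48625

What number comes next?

68381

Δ: 2320, 3756, 5684, 8176, 11304, 15140
Δ²: 1436, 1928, 2492, 3128, 3836
Δ³: 492, 564, 636, 708
Δ⁴: 72, 72, 72
Fourth differences constant at 72.
708 + 72 = 780;  3836 + 780 = 4616;  15140 + 4616 = 19756;  48625 + 19756 = 68381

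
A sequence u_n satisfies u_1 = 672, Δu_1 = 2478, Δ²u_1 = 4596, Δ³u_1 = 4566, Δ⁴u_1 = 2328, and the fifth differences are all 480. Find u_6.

116802

Build the table forward from the leading diagonal:
D5: 480, 480, 480, 480, 480, 480
D4: 2328, 2808, 3288, 3768, 4248, 4728
D3: 4566, 6894, 9702, 12990, 16758, 21006
D2: 4596, 9162, 16056, 25758, 38748, 55506
D1: 2478, 7074, 16236, 32292, 58050, 96798
u: 672, 3150, 10224, 26460, 58752, 116802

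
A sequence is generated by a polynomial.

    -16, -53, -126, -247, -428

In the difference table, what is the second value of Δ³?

-12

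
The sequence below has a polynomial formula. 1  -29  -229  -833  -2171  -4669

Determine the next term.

-30 , -200 , -604 , -1338 , -2498
-170 , -404 , -734 , -1160
-234 , -330 , -426
-96 , -96
Constant fourth difference = -96, so extend:
-426 − 96 = -522;  -1160 − 522 = -1682;  -2498 − 1682 = -4180;  -4669 − 4180 = -8849

-8849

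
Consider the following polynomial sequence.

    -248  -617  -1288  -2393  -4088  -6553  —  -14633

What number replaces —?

Using the first 6 terms:
D1: -369, -671, -1105, -1695, -2465
D2: -302, -434, -590, -770
D3: -132, -156, -180
D4: -24, -24
Constant fourth difference = -24.
Extend forward: -180 − 24 = -204;  -770 − 204 = -974;  -2465 − 974 = -3439;  -6553 − 3439 = -9992

-9992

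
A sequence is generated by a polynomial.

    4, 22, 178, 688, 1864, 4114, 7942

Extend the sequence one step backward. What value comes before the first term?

D1: 18, 156, 510, 1176, 2250, 3828
D2: 138, 354, 666, 1074, 1578
D3: 216, 312, 408, 504
D4: 96, 96, 96
The fourth differences are constant at 96.
Work back: 216 − 96 = 120;  138 − 120 = 18;  18 − 18 = 0;  4 + 0 = 4

4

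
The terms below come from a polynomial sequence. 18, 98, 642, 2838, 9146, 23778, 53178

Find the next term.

First differences: 80, 544, 2196, 6308, 14632, 29400
Second differences: 464, 1652, 4112, 8324, 14768
Third differences: 1188, 2460, 4212, 6444
Fourth differences: 1272, 1752, 2232
Fifth differences: 480, 480
Fifth differences constant at 480.
2232 + 480 = 2712;  6444 + 2712 = 9156;  14768 + 9156 = 23924;  29400 + 23924 = 53324;  53178 + 53324 = 106502

106502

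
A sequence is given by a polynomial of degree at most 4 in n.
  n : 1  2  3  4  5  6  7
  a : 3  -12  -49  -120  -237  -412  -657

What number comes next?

First differences: -15  -37  -71  -117  -175  -245
Second differences: -22  -34  -46  -58  -70
Third differences: -12  -12  -12  -12
Constant third difference = -12, so extend:
-70 − 12 = -82;  -245 − 82 = -327;  -657 − 327 = -984

-984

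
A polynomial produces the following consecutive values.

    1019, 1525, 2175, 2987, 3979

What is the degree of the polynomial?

Δ: 506, 650, 812, 992
Δ²: 144, 162, 180
Δ³: 18, 18
The third differences are constant, so the polynomial has degree 3.

3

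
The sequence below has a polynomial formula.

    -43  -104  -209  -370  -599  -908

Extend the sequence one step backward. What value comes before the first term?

-14

-61, -105, -161, -229, -309
-44, -56, -68, -80
-12, -12, -12
The third differences are constant at -12.
Work back: -44 + 12 = -32;  -61 + 32 = -29;  -43 + 29 = -14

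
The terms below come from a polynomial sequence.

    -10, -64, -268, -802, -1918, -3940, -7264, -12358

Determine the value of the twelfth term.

-62314

Δ: -54, -204, -534, -1116, -2022, -3324, -5094
Δ²: -150, -330, -582, -906, -1302, -1770
Δ³: -180, -252, -324, -396, -468
Δ⁴: -72, -72, -72, -72
Fourth differences constant at -72.
-468 − 72 = -540;  -1770 − 540 = -2310;  -5094 − 2310 = -7404;  -12358 − 7404 = -19762
-540 − 72 = -612;  -2310 − 612 = -2922;  -7404 − 2922 = -10326;  -19762 − 10326 = -30088
-612 − 72 = -684;  -2922 − 684 = -3606;  -10326 − 3606 = -13932;  -30088 − 13932 = -44020
-684 − 72 = -756;  -3606 − 756 = -4362;  -13932 − 4362 = -18294;  -44020 − 18294 = -62314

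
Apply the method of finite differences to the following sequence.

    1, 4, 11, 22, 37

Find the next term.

56

Δ: 3, 7, 11, 15
Δ²: 4, 4, 4
The second differences are constant (4).
15 + 4 = 19;  37 + 19 = 56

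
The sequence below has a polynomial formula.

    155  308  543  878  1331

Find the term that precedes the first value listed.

D1: 153, 235, 335, 453
D2: 82, 100, 118
D3: 18, 18
The third differences are constant at 18.
Work back: 82 − 18 = 64;  153 − 64 = 89;  155 − 89 = 66

66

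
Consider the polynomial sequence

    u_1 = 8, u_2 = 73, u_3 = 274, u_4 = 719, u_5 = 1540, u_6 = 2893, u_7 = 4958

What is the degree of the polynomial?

4

Δ: 65, 201, 445, 821, 1353, 2065
Δ²: 136, 244, 376, 532, 712
Δ³: 108, 132, 156, 180
Δ⁴: 24, 24, 24
The fourth differences are constant, so the polynomial has degree 4.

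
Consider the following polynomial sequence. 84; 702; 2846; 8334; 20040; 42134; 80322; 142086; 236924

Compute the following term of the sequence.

376590

618, 2144, 5488, 11706, 22094, 38188, 61764, 94838
1526, 3344, 6218, 10388, 16094, 23576, 33074
1818, 2874, 4170, 5706, 7482, 9498
1056, 1296, 1536, 1776, 2016
240, 240, 240, 240
Fifth differences constant at 240.
2016 + 240 = 2256;  9498 + 2256 = 11754;  33074 + 11754 = 44828;  94838 + 44828 = 139666;  236924 + 139666 = 376590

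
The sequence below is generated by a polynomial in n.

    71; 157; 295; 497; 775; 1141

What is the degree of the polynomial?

D1: 86, 138, 202, 278, 366
D2: 52, 64, 76, 88
D3: 12, 12, 12
The third differences are constant, so the polynomial has degree 3.

3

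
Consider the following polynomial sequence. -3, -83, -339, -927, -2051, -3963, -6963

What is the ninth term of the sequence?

-17667

-80, -256, -588, -1124, -1912, -3000
-176, -332, -536, -788, -1088
-156, -204, -252, -300
-48, -48, -48
The fourth differences are constant (-48).
-300 − 48 = -348;  -1088 − 348 = -1436;  -3000 − 1436 = -4436;  -6963 − 4436 = -11399
-348 − 48 = -396;  -1436 − 396 = -1832;  -4436 − 1832 = -6268;  -11399 − 6268 = -17667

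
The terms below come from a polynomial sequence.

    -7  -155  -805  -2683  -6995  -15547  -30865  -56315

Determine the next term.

-96223

-148  -650  -1878  -4312  -8552  -15318  -25450
-502  -1228  -2434  -4240  -6766  -10132
-726  -1206  -1806  -2526  -3366
-480  -600  -720  -840
-120  -120  -120
The fifth differences are constant (-120).
-840 − 120 = -960;  -3366 − 960 = -4326;  -10132 − 4326 = -14458;  -25450 − 14458 = -39908;  -56315 − 39908 = -96223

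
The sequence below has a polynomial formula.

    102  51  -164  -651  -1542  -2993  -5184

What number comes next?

Δ: -51, -215, -487, -891, -1451, -2191
Δ²: -164, -272, -404, -560, -740
Δ³: -108, -132, -156, -180
Δ⁴: -24, -24, -24
Constant fourth difference = -24, so extend:
-180 − 24 = -204;  -740 − 204 = -944;  -2191 − 944 = -3135;  -5184 − 3135 = -8319

-8319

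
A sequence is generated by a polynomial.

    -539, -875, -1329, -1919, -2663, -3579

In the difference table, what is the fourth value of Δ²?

-172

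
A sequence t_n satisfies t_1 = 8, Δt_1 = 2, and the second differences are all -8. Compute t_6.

-62

Build the table forward from the leading diagonal:
D2: -8  -8  -8  -8  -8  -8
D1: 2  -6  -14  -22  -30  -38
t: 8  10  4  -10  -32  -62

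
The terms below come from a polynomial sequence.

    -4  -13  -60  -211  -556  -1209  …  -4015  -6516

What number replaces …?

Using the first 6 terms:
-9  -47  -151  -345  -653
-38  -104  -194  -308
-66  -90  -114
-24  -24
Constant fourth difference = -24.
Extend forward: -114 − 24 = -138;  -308 − 138 = -446;  -653 − 446 = -1099;  -1209 − 1099 = -2308

-2308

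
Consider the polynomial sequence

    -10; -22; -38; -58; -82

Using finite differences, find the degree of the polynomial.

2

-12, -16, -20, -24
-4, -4, -4
The second differences are constant, so the polynomial has degree 2.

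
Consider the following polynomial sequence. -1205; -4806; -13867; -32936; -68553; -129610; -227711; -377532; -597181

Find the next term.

-908558

Δ: -3601 , -9061 , -19069 , -35617 , -61057 , -98101 , -149821 , -219649
Δ²: -5460 , -10008 , -16548 , -25440 , -37044 , -51720 , -69828
Δ³: -4548 , -6540 , -8892 , -11604 , -14676 , -18108
Δ⁴: -1992 , -2352 , -2712 , -3072 , -3432
Δ⁵: -360 , -360 , -360 , -360
The fifth differences are constant (-360).
-3432 − 360 = -3792;  -18108 − 3792 = -21900;  -69828 − 21900 = -91728;  -219649 − 91728 = -311377;  -597181 − 311377 = -908558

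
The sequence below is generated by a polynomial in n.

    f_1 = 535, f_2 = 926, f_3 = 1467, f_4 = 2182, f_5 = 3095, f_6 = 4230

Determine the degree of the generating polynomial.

3

Δ: 391, 541, 715, 913, 1135
Δ²: 150, 174, 198, 222
Δ³: 24, 24, 24
The third differences are constant, so the polynomial has degree 3.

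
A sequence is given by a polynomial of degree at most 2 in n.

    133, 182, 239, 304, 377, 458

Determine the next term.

D1: 49, 57, 65, 73, 81
D2: 8, 8, 8, 8
Second differences constant at 8.
81 + 8 = 89;  458 + 89 = 547

547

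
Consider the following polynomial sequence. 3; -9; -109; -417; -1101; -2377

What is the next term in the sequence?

-4509

D1: -12  -100  -308  -684  -1276
D2: -88  -208  -376  -592
D3: -120  -168  -216
D4: -48  -48
The fourth differences are constant (-48).
-216 − 48 = -264;  -592 − 264 = -856;  -1276 − 856 = -2132;  -2377 − 2132 = -4509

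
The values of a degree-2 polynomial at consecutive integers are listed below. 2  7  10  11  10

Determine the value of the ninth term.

-14

Δ: 5  3  1  -1
Δ²: -2  -2  -2
The second differences are constant (-2).
-1 − 2 = -3;  10 − 3 = 7
-3 − 2 = -5;  7 − 5 = 2
-5 − 2 = -7;  2 − 7 = -5
-7 − 2 = -9;  -5 − 9 = -14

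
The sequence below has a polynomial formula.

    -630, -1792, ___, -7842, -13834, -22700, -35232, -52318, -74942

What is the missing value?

Using the last 6 terms:
Δ: -5992, -8866, -12532, -17086, -22624
Δ²: -2874, -3666, -4554, -5538
Δ³: -792, -888, -984
Δ⁴: -96, -96
Constant fourth difference = -96.
Extend backward: -792 + 96 = -696;  -2874 + 696 = -2178;  -5992 + 2178 = -3814;  -7842 + 3814 = -4028

-4028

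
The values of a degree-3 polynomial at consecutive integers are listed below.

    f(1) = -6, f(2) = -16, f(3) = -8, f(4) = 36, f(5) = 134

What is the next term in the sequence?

Δ: -10, 8, 44, 98
Δ²: 18, 36, 54
Δ³: 18, 18
The third differences are constant (18).
54 + 18 = 72;  98 + 72 = 170;  134 + 170 = 304

304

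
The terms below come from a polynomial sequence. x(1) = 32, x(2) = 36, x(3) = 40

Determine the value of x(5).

First differences: 4, 4
First differences constant at 4.
40 + 4 = 44
44 + 4 = 48

48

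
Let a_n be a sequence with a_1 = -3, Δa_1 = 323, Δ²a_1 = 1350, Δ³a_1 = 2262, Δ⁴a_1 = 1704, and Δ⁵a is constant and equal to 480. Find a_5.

20141

Build the table forward from the leading diagonal:
D5: 480, 480, 480, 480, 480
D4: 1704, 2184, 2664, 3144, 3624
D3: 2262, 3966, 6150, 8814, 11958
D2: 1350, 3612, 7578, 13728, 22542
D1: 323, 1673, 5285, 12863, 26591
a: -3, 320, 1993, 7278, 20141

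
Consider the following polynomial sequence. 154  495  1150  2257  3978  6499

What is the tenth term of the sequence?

D1: 341, 655, 1107, 1721, 2521
D2: 314, 452, 614, 800
D3: 138, 162, 186
D4: 24, 24
The fourth differences are constant (24).
186 + 24 = 210;  800 + 210 = 1010;  2521 + 1010 = 3531;  6499 + 3531 = 10030
210 + 24 = 234;  1010 + 234 = 1244;  3531 + 1244 = 4775;  10030 + 4775 = 14805
234 + 24 = 258;  1244 + 258 = 1502;  4775 + 1502 = 6277;  14805 + 6277 = 21082
258 + 24 = 282;  1502 + 282 = 1784;  6277 + 1784 = 8061;  21082 + 8061 = 29143

29143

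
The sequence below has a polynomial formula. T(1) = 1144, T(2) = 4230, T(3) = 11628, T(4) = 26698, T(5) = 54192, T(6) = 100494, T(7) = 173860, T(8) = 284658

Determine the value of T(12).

D1: 3086  7398  15070  27494  46302  73366  110798
D2: 4312  7672  12424  18808  27064  37432
D3: 3360  4752  6384  8256  10368
D4: 1392  1632  1872  2112
D5: 240  240  240
The fifth differences are constant (240).
2112 + 240 = 2352;  10368 + 2352 = 12720;  37432 + 12720 = 50152;  110798 + 50152 = 160950;  284658 + 160950 = 445608
2352 + 240 = 2592;  12720 + 2592 = 15312;  50152 + 15312 = 65464;  160950 + 65464 = 226414;  445608 + 226414 = 672022
2592 + 240 = 2832;  15312 + 2832 = 18144;  65464 + 18144 = 83608;  226414 + 83608 = 310022;  672022 + 310022 = 982044
2832 + 240 = 3072;  18144 + 3072 = 21216;  83608 + 21216 = 104824;  310022 + 104824 = 414846;  982044 + 414846 = 1396890

1396890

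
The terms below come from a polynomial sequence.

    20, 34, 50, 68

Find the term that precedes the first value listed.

First differences: 14  16  18
Second differences: 2  2
The second differences are constant at 2.
Work back: 14 − 2 = 12;  20 − 12 = 8

8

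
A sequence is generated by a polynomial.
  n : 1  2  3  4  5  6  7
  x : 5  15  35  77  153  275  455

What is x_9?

1037

10, 20, 42, 76, 122, 180
10, 22, 34, 46, 58
12, 12, 12, 12
Third differences constant at 12.
58 + 12 = 70;  180 + 70 = 250;  455 + 250 = 705
70 + 12 = 82;  250 + 82 = 332;  705 + 332 = 1037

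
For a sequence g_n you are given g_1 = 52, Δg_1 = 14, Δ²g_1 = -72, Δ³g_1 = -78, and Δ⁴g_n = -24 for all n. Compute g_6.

Build the table forward from the leading diagonal:
Fourth differences: -24  -24  -24  -24  -24  -24
Third differences: -78  -102  -126  -150  -174  -198
Second differences: -72  -150  -252  -378  -528  -702
First differences: 14  -58  -208  -460  -838  -1366
g: 52  66  8  -200  -660  -1498

-1498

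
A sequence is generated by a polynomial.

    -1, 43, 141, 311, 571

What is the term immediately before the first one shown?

-9

44  98  170  260
54  72  90
18  18
The third differences are constant at 18.
Work back: 54 − 18 = 36;  44 − 36 = 8;  -1 − 8 = -9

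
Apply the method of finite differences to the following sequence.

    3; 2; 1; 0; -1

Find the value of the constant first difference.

-1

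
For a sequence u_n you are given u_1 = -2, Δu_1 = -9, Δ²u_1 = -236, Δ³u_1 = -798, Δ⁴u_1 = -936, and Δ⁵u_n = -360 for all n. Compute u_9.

-137050

Build the table forward from the leading diagonal:
D5: -360  -360  -360  -360  -360  -360  -360  -360  -360
D4: -936  -1296  -1656  -2016  -2376  -2736  -3096  -3456  -3816
D3: -798  -1734  -3030  -4686  -6702  -9078  -11814  -14910  -18366
D2: -236  -1034  -2768  -5798  -10484  -17186  -26264  -38078  -52988
D1: -9  -245  -1279  -4047  -9845  -20329  -37515  -63779  -101857
u: -2  -11  -256  -1535  -5582  -15427  -35756  -73271  -137050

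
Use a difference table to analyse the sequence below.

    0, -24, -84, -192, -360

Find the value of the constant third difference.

Δ: -24, -60, -108, -168
Δ²: -36, -48, -60
Δ³: -12, -12

-12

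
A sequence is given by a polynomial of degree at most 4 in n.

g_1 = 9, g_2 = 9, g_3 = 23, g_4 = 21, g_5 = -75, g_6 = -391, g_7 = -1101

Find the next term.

Δ: 0 , 14 , -2 , -96 , -316 , -710
Δ²: 14 , -16 , -94 , -220 , -394
Δ³: -30 , -78 , -126 , -174
Δ⁴: -48 , -48 , -48
Constant fourth difference = -48, so extend:
-174 − 48 = -222;  -394 − 222 = -616;  -710 − 616 = -1326;  -1101 − 1326 = -2427

-2427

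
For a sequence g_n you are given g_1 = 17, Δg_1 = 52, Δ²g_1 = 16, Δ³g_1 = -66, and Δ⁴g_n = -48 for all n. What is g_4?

Build the table forward from the leading diagonal:
Fourth differences: -48, -48, -48, -48
Third differences: -66, -114, -162, -210
Second differences: 16, -50, -164, -326
First differences: 52, 68, 18, -146
g: 17, 69, 137, 155

155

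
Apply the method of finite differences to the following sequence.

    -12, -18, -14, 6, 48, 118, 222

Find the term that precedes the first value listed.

-2

-6, 4, 20, 42, 70, 104
10, 16, 22, 28, 34
6, 6, 6, 6
The third differences are constant at 6.
Work back: 10 − 6 = 4;  -6 − 4 = -10;  -12 + 10 = -2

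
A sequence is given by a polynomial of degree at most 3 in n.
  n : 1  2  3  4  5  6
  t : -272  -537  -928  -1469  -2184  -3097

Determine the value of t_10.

Δ: -265 , -391 , -541 , -715 , -913
Δ²: -126 , -150 , -174 , -198
Δ³: -24 , -24 , -24
Constant third difference = -24, so extend:
-198 − 24 = -222;  -913 − 222 = -1135;  -3097 − 1135 = -4232
-222 − 24 = -246;  -1135 − 246 = -1381;  -4232 − 1381 = -5613
-246 − 24 = -270;  -1381 − 270 = -1651;  -5613 − 1651 = -7264
-270 − 24 = -294;  -1651 − 294 = -1945;  -7264 − 1945 = -9209

-9209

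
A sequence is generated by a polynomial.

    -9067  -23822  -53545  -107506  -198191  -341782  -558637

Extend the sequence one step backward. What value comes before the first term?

-2746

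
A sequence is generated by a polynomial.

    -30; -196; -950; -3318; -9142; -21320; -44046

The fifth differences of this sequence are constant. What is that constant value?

Δ: -166, -754, -2368, -5824, -12178, -22726
Δ²: -588, -1614, -3456, -6354, -10548
Δ³: -1026, -1842, -2898, -4194
Δ⁴: -816, -1056, -1296
Δ⁵: -240, -240

-240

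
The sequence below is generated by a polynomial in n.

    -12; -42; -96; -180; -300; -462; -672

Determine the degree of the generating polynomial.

Δ: -30, -54, -84, -120, -162, -210
Δ²: -24, -30, -36, -42, -48
Δ³: -6, -6, -6, -6
The third differences are constant, so the polynomial has degree 3.

3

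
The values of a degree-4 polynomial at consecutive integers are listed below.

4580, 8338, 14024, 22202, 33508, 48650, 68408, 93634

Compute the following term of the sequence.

D1: 3758  5686  8178  11306  15142  19758  25226
D2: 1928  2492  3128  3836  4616  5468
D3: 564  636  708  780  852
D4: 72  72  72  72
Fourth differences constant at 72.
852 + 72 = 924;  5468 + 924 = 6392;  25226 + 6392 = 31618;  93634 + 31618 = 125252

125252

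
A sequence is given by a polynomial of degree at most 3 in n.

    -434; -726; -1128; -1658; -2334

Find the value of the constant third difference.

D1: -292, -402, -530, -676
D2: -110, -128, -146
D3: -18, -18

-18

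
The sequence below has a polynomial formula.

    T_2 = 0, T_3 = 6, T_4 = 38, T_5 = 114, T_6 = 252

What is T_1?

2

Δ: 6  32  76  138
Δ²: 26  44  62
Δ³: 18  18
The third differences are constant at 18.
Work back: 26 − 18 = 8;  6 − 8 = -2;  0 + 2 = 2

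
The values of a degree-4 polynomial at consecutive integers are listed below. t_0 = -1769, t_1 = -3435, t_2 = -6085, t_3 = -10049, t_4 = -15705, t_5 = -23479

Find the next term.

-33845

-1666  -2650  -3964  -5656  -7774
-984  -1314  -1692  -2118
-330  -378  -426
-48  -48
Fourth differences constant at -48.
-426 − 48 = -474;  -2118 − 474 = -2592;  -7774 − 2592 = -10366;  -23479 − 10366 = -33845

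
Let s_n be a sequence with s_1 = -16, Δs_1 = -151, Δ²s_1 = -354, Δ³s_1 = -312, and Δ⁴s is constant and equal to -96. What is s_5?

Build the table forward from the leading diagonal:
Δ⁴: -96, -96, -96, -96, -96
Δ³: -312, -408, -504, -600, -696
Δ²: -354, -666, -1074, -1578, -2178
Δ: -151, -505, -1171, -2245, -3823
s: -16, -167, -672, -1843, -4088

-4088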